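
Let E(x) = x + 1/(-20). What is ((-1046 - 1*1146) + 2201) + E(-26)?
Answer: -341/20 ≈ -17.050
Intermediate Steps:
E(x) = -1/20 + x (E(x) = x - 1/20 = -1/20 + x)
((-1046 - 1*1146) + 2201) + E(-26) = ((-1046 - 1*1146) + 2201) + (-1/20 - 26) = ((-1046 - 1146) + 2201) - 521/20 = (-2192 + 2201) - 521/20 = 9 - 521/20 = -341/20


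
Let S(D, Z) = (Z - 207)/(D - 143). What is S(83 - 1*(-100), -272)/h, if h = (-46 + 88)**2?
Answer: -479/70560 ≈ -0.0067886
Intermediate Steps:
S(D, Z) = (-207 + Z)/(-143 + D)
h = 1764 (h = 42**2 = 1764)
S(83 - 1*(-100), -272)/h = ((-207 - 272)/(-143 + (83 - 1*(-100))))/1764 = (-479/(-143 + (83 + 100)))*(1/1764) = (-479/(-143 + 183))*(1/1764) = (-479/40)*(1/1764) = ((1/40)*(-479))*(1/1764) = -479/40*1/1764 = -479/70560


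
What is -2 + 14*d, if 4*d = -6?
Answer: -23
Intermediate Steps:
d = -3/2 (d = (¼)*(-6) = -3/2 ≈ -1.5000)
-2 + 14*d = -2 + 14*(-3/2) = -2 - 21 = -23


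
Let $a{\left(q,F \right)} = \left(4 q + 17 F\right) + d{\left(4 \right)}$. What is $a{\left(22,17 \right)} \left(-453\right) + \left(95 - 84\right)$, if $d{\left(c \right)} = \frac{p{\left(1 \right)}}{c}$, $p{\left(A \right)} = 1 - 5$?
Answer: $-170317$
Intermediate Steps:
$p{\left(A \right)} = -4$ ($p{\left(A \right)} = 1 - 5 = -4$)
$d{\left(c \right)} = - \frac{4}{c}$
$a{\left(q,F \right)} = -1 + 4 q + 17 F$ ($a{\left(q,F \right)} = \left(4 q + 17 F\right) - \frac{4}{4} = \left(4 q + 17 F\right) - 1 = -1 + 4 q + 17 F$)
$a{\left(22,17 \right)} \left(-453\right) + \left(95 - 84\right) = \left(-1 + 4 \cdot 22 + 17 \cdot 17\right) \left(-453\right) + \left(95 - 84\right) = \left(-1 + 88 + 289\right) \left(-453\right) + \left(95 - 84\right) = 376 \left(-453\right) + 11 = -170328 + 11 = -170317$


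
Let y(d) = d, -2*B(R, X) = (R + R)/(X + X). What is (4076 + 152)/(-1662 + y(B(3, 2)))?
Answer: -16912/6651 ≈ -2.5428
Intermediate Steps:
B(R, X) = -R/(2*X) (B(R, X) = -(R + R)/(2*(X + X)) = -2*R/(2*(2*X)) = -2*R*1/(2*X)/2 = -R/(2*X))
(4076 + 152)/(-1662 + y(B(3, 2))) = (4076 + 152)/(-1662 - ½*3/2) = 4228/(-1662 - ½*3*½) = 4228/(-1662 - ¾) = 4228/(-6651/4) = 4228*(-4/6651) = -16912/6651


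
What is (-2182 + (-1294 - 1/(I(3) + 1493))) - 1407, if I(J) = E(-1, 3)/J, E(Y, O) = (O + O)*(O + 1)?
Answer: -7329384/1501 ≈ -4883.0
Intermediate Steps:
E(Y, O) = 2*O*(1 + O) (E(Y, O) = (2*O)*(1 + O) = 2*O*(1 + O))
I(J) = 24/J (I(J) = (2*3*(1 + 3))/J = (2*3*4)/J = 24/J)
(-2182 + (-1294 - 1/(I(3) + 1493))) - 1407 = (-2182 + (-1294 - 1/(24/3 + 1493))) - 1407 = (-2182 + (-1294 - 1/(24*(⅓) + 1493))) - 1407 = (-2182 + (-1294 - 1/(8 + 1493))) - 1407 = (-2182 + (-1294 - 1/1501)) - 1407 = (-2182 - 1942295/1501) - 1407 = -5217477/1501 - 1407 = -7329384/1501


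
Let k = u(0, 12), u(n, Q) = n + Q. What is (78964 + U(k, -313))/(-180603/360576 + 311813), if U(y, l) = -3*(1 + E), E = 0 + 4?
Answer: 3163012736/12492455965 ≈ 0.25319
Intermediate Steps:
u(n, Q) = Q + n
E = 4
k = 12 (k = 12 + 0 = 12)
U(y, l) = -15 (U(y, l) = -3*(1 + 4) = -3*5 = -15)
(78964 + U(k, -313))/(-180603/360576 + 311813) = (78964 - 15)/(-180603/360576 + 311813) = 78949/(-180603*1/360576 + 311813) = 78949/(-20067/40064 + 311813) = 78949/(12492455965/40064) = 78949*(40064/12492455965) = 3163012736/12492455965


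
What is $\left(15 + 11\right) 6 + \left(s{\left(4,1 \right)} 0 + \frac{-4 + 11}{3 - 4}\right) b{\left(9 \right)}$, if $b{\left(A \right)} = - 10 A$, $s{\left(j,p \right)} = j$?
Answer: $786$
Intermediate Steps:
$\left(15 + 11\right) 6 + \left(s{\left(4,1 \right)} 0 + \frac{-4 + 11}{3 - 4}\right) b{\left(9 \right)} = \left(15 + 11\right) 6 + \left(4 \cdot 0 + \frac{-4 + 11}{3 - 4}\right) \left(\left(-10\right) 9\right) = 26 \cdot 6 + \left(0 + \frac{7}{-1}\right) \left(-90\right) = 156 + \left(0 + 7 \left(-1\right)\right) \left(-90\right) = 156 + \left(0 - 7\right) \left(-90\right) = 156 - -630 = 156 + 630 = 786$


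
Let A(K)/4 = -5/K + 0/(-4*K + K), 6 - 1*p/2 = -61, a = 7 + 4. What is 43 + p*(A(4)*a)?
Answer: -7327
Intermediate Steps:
a = 11
p = 134 (p = 12 - 2*(-61) = 12 + 122 = 134)
A(K) = -20/K (A(K) = 4*(-5/K + 0/(-4*K + K)) = 4*(-5/K + 0/((-3*K))) = 4*(-5/K + 0*(-1/(3*K))) = 4*(-5/K + 0) = 4*(-5/K) = -20/K)
43 + p*(A(4)*a) = 43 + 134*(-20/4*11) = 43 + 134*(-20*¼*11) = 43 + 134*(-5*11) = 43 + 134*(-55) = 43 - 7370 = -7327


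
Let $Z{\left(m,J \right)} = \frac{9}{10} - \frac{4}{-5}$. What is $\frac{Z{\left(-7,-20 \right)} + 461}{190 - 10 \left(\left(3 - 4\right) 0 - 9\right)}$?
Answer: $\frac{661}{400} \approx 1.6525$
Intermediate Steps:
$Z{\left(m,J \right)} = \frac{17}{10}$ ($Z{\left(m,J \right)} = 9 \cdot \frac{1}{10} - - \frac{4}{5} = \frac{9}{10} + \frac{4}{5} = \frac{17}{10}$)
$\frac{Z{\left(-7,-20 \right)} + 461}{190 - 10 \left(\left(3 - 4\right) 0 - 9\right)} = \frac{\frac{17}{10} + 461}{190 - 10 \left(\left(3 - 4\right) 0 - 9\right)} = \frac{4627}{10 \left(190 - 10 \left(\left(-1\right) 0 - 9\right)\right)} = \frac{4627}{10 \left(190 - 10 \left(0 - 9\right)\right)} = \frac{4627}{10 \left(190 - -90\right)} = \frac{4627}{10 \left(190 + 90\right)} = \frac{4627}{10 \cdot 280} = \frac{4627}{10} \cdot \frac{1}{280} = \frac{661}{400}$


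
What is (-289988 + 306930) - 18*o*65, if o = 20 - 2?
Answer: -4118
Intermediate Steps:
o = 18
(-289988 + 306930) - 18*o*65 = (-289988 + 306930) - 18*18*65 = 16942 - 324*65 = 16942 - 21060 = -4118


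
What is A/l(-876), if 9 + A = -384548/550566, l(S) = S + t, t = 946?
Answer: -381403/2752830 ≈ -0.13855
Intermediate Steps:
l(S) = 946 + S (l(S) = S + 946 = 946 + S)
A = -2669821/275283 (A = -9 - 384548/550566 = -9 - 384548*1/550566 = -9 - 192274/275283 = -2669821/275283 ≈ -9.6985)
A/l(-876) = -2669821/(275283*(946 - 876)) = -2669821/275283/70 = -2669821/275283*1/70 = -381403/2752830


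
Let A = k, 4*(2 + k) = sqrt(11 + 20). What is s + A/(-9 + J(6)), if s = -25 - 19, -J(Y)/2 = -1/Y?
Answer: -569/13 - 3*sqrt(31)/104 ≈ -43.930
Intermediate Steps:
k = -2 + sqrt(31)/4 (k = -2 + sqrt(11 + 20)/4 = -2 + sqrt(31)/4 ≈ -0.60806)
J(Y) = 2/Y (J(Y) = -(-2)/Y = 2/Y)
A = -2 + sqrt(31)/4 ≈ -0.60806
s = -44
s + A/(-9 + J(6)) = -44 + (-2 + sqrt(31)/4)/(-9 + 2/6) = -44 + (-2 + sqrt(31)/4)/(-9 + 2*(1/6)) = -44 + (-2 + sqrt(31)/4)/(-9 + 1/3) = -44 + (-2 + sqrt(31)/4)/(-26/3) = -44 + (-2 + sqrt(31)/4)*(-3/26) = -44 + (3/13 - 3*sqrt(31)/104) = -569/13 - 3*sqrt(31)/104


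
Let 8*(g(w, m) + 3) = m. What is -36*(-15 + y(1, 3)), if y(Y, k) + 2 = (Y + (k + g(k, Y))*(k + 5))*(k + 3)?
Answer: 180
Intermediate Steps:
g(w, m) = -3 + m/8
y(Y, k) = -2 + (3 + k)*(Y + (5 + k)*(-3 + k + Y/8)) (y(Y, k) = -2 + (Y + (k + (-3 + Y/8))*(k + 5))*(k + 3) = -2 + (Y + (-3 + k + Y/8)*(5 + k))*(3 + k) = -2 + (Y + (5 + k)*(-3 + k + Y/8))*(3 + k) = -2 + (3 + k)*(Y + (5 + k)*(-3 + k + Y/8)))
-36*(-15 + y(1, 3)) = -36*(-15 + (-47 + 3³ - 9*3 + 5*3² + (39/8)*1 + 2*1*3 + (⅛)*1*3²)) = -36*(-15 + (-47 + 27 - 27 + 5*9 + 39/8 + 6 + (⅛)*1*9)) = -36*(-15 + (-47 + 27 - 27 + 45 + 39/8 + 6 + 9/8)) = -36*(-15 + 10) = -36*(-5) = 180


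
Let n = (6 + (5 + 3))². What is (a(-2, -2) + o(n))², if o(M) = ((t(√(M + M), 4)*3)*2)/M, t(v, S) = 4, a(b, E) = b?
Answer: 8464/2401 ≈ 3.5252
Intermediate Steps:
n = 196 (n = (6 + 8)² = 14² = 196)
o(M) = 24/M (o(M) = ((4*3)*2)/M = (12*2)/M = 24/M)
(a(-2, -2) + o(n))² = (-2 + 24/196)² = (-2 + 24*(1/196))² = (-2 + 6/49)² = (-92/49)² = 8464/2401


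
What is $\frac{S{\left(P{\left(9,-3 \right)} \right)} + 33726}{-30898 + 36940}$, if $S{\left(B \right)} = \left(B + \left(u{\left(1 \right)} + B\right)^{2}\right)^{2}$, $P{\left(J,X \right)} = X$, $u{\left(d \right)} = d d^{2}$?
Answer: $\frac{33727}{6042} \approx 5.5821$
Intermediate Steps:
$u{\left(d \right)} = d^{3}$
$S{\left(B \right)} = \left(B + \left(1 + B\right)^{2}\right)^{2}$ ($S{\left(B \right)} = \left(B + \left(1^{3} + B\right)^{2}\right)^{2} = \left(B + \left(1 + B\right)^{2}\right)^{2}$)
$\frac{S{\left(P{\left(9,-3 \right)} \right)} + 33726}{-30898 + 36940} = \frac{\left(-3 + \left(1 - 3\right)^{2}\right)^{2} + 33726}{-30898 + 36940} = \frac{\left(-3 + \left(-2\right)^{2}\right)^{2} + 33726}{6042} = \left(\left(-3 + 4\right)^{2} + 33726\right) \frac{1}{6042} = \left(1^{2} + 33726\right) \frac{1}{6042} = \left(1 + 33726\right) \frac{1}{6042} = 33727 \cdot \frac{1}{6042} = \frac{33727}{6042}$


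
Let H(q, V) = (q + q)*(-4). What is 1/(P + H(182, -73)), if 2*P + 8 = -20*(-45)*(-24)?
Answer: -1/12260 ≈ -8.1566e-5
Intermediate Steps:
H(q, V) = -8*q (H(q, V) = (2*q)*(-4) = -8*q)
P = -10804 (P = -4 + (-20*(-45)*(-24))/2 = -4 + (900*(-24))/2 = -4 + (½)*(-21600) = -4 - 10800 = -10804)
1/(P + H(182, -73)) = 1/(-10804 - 8*182) = 1/(-10804 - 1456) = 1/(-12260) = -1/12260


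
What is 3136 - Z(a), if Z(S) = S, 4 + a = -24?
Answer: 3164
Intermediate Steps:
a = -28 (a = -4 - 24 = -28)
3136 - Z(a) = 3136 - 1*(-28) = 3136 + 28 = 3164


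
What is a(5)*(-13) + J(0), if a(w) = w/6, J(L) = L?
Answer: -65/6 ≈ -10.833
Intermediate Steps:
a(w) = w/6 (a(w) = w*(⅙) = w/6)
a(5)*(-13) + J(0) = ((⅙)*5)*(-13) + 0 = (⅚)*(-13) + 0 = -65/6 + 0 = -65/6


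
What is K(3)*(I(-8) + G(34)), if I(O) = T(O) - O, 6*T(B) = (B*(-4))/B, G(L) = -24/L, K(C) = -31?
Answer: -10478/51 ≈ -205.45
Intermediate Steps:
T(B) = -⅔ (T(B) = ((B*(-4))/B)/6 = ((-4*B)/B)/6 = (⅙)*(-4) = -⅔)
I(O) = -⅔ - O
K(3)*(I(-8) + G(34)) = -31*((-⅔ - 1*(-8)) - 24/34) = -31*((-⅔ + 8) - 24*1/34) = -31*(22/3 - 12/17) = -31*338/51 = -10478/51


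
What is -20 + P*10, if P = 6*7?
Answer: 400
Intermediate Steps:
P = 42
-20 + P*10 = -20 + 42*10 = -20 + 420 = 400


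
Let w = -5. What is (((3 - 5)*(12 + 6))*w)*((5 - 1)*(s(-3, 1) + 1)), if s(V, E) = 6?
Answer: 5040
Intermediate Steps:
(((3 - 5)*(12 + 6))*w)*((5 - 1)*(s(-3, 1) + 1)) = (((3 - 5)*(12 + 6))*(-5))*((5 - 1)*(6 + 1)) = (-2*18*(-5))*(4*7) = -36*(-5)*28 = 180*28 = 5040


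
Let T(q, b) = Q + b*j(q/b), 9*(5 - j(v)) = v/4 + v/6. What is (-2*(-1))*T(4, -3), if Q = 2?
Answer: -712/27 ≈ -26.370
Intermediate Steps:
j(v) = 5 - 5*v/108 (j(v) = 5 - (v/4 + v/6)/9 = 5 - 5*v/108)
T(q, b) = 2 + b*(5 - 5*q/(108*b))
(-2*(-1))*T(4, -3) = (-2*(-1))*(2 + 5*(-3) - 5/108*4) = 2*(2 - 15 - 5/27) = 2*(-356/27) = -712/27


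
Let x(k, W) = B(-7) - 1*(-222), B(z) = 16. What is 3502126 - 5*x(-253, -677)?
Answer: 3500936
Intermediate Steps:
x(k, W) = 238 (x(k, W) = 16 - 1*(-222) = 16 + 222 = 238)
3502126 - 5*x(-253, -677) = 3502126 - 5*238 = 3502126 - 1*1190 = 3502126 - 1190 = 3500936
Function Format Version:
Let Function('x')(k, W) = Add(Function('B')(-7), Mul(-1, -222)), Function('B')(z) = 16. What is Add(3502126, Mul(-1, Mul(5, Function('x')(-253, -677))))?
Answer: 3500936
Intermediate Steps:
Function('x')(k, W) = 238 (Function('x')(k, W) = Add(16, Mul(-1, -222)) = Add(16, 222) = 238)
Add(3502126, Mul(-1, Mul(5, Function('x')(-253, -677)))) = Add(3502126, Mul(-1, Mul(5, 238))) = Add(3502126, Mul(-1, 1190)) = Add(3502126, -1190) = 3500936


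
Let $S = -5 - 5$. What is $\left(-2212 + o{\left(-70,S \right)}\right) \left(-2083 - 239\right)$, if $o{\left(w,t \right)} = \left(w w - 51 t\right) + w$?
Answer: $-7263216$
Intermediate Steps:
$S = -10$ ($S = -5 - 5 = -10$)
$o{\left(w,t \right)} = w + w^{2} - 51 t$ ($o{\left(w,t \right)} = \left(w^{2} - 51 t\right) + w = w + w^{2} - 51 t$)
$\left(-2212 + o{\left(-70,S \right)}\right) \left(-2083 - 239\right) = \left(-2212 - \left(-440 - 4900\right)\right) \left(-2083 - 239\right) = \left(-2212 + \left(-70 + 4900 + 510\right)\right) \left(-2322\right) = \left(-2212 + 5340\right) \left(-2322\right) = 3128 \left(-2322\right) = -7263216$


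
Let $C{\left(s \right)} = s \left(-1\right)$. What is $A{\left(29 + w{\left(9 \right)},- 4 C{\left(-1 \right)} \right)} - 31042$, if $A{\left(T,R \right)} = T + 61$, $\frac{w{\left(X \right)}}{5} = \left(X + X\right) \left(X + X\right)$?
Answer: $-29332$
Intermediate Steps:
$C{\left(s \right)} = - s$
$w{\left(X \right)} = 20 X^{2}$ ($w{\left(X \right)} = 5 \left(X + X\right) \left(X + X\right) = 5 \cdot 2 X 2 X = 5 \cdot 4 X^{2} = 20 X^{2}$)
$A{\left(T,R \right)} = 61 + T$
$A{\left(29 + w{\left(9 \right)},- 4 C{\left(-1 \right)} \right)} - 31042 = \left(61 + \left(29 + 20 \cdot 9^{2}\right)\right) - 31042 = \left(61 + \left(29 + 20 \cdot 81\right)\right) - 31042 = \left(61 + \left(29 + 1620\right)\right) - 31042 = \left(61 + 1649\right) - 31042 = 1710 - 31042 = -29332$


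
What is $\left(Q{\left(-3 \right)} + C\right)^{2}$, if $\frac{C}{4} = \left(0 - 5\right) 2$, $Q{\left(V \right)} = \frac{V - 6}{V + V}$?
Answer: $\frac{5929}{4} \approx 1482.3$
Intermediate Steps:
$Q{\left(V \right)} = \frac{-6 + V}{2 V}$
$C = -40$ ($C = 4 \left(0 - 5\right) 2 = 4 \left(\left(-5\right) 2\right) = 4 \left(-10\right) = -40$)
$\left(Q{\left(-3 \right)} + C\right)^{2} = \left(\frac{-6 - 3}{2 \left(-3\right)} - 40\right)^{2} = \left(\frac{1}{2} \left(- \frac{1}{3}\right) \left(-9\right) - 40\right)^{2} = \left(\frac{3}{2} - 40\right)^{2} = \left(- \frac{77}{2}\right)^{2} = \frac{5929}{4}$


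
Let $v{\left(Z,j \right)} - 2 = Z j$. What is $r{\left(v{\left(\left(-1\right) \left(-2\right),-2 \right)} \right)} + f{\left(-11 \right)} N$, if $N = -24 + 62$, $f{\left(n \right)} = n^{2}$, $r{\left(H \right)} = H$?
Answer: $4596$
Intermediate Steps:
$v{\left(Z,j \right)} = 2 + Z j$
$N = 38$
$r{\left(v{\left(\left(-1\right) \left(-2\right),-2 \right)} \right)} + f{\left(-11 \right)} N = \left(2 + \left(-1\right) \left(-2\right) \left(-2\right)\right) + \left(-11\right)^{2} \cdot 38 = \left(2 + 2 \left(-2\right)\right) + 121 \cdot 38 = \left(2 - 4\right) + 4598 = -2 + 4598 = 4596$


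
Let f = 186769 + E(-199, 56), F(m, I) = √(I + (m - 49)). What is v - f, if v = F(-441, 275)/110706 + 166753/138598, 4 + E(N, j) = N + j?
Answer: -25865269203/138598 + I*√215/110706 ≈ -1.8662e+5 + 0.00013245*I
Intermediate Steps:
E(N, j) = -4 + N + j (E(N, j) = -4 + (N + j) = -4 + N + j)
F(m, I) = √(-49 + I + m) (F(m, I) = √(I + (-49 + m)) = √(-49 + I + m))
v = 166753/138598 + I*√215/110706 (v = √(-49 + 275 - 441)/110706 + 166753/138598 = √(-215)*(1/110706) + 166753*(1/138598) = (I*√215)*(1/110706) + 166753/138598 = I*√215/110706 + 166753/138598 = 166753/138598 + I*√215/110706 ≈ 1.2031 + 0.00013245*I)
f = 186622 (f = 186769 + (-4 - 199 + 56) = 186769 - 147 = 186622)
v - f = (166753/138598 + I*√215/110706) - 1*186622 = (166753/138598 + I*√215/110706) - 186622 = -25865269203/138598 + I*√215/110706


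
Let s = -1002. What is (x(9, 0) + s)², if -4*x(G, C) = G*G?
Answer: 16719921/16 ≈ 1.0450e+6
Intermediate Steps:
x(G, C) = -G²/4 (x(G, C) = -G*G/4 = -G²/4)
(x(9, 0) + s)² = (-¼*9² - 1002)² = (-¼*81 - 1002)² = (-81/4 - 1002)² = (-4089/4)² = 16719921/16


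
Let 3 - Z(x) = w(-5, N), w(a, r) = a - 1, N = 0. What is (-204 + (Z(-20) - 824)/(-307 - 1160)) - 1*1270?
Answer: -13261/9 ≈ -1473.4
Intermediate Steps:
w(a, r) = -1 + a
Z(x) = 9 (Z(x) = 3 - (-1 - 5) = 3 - 1*(-6) = 3 + 6 = 9)
(-204 + (Z(-20) - 824)/(-307 - 1160)) - 1*1270 = (-204 + (9 - 824)/(-307 - 1160)) - 1*1270 = (-204 - 815/(-1467)) - 1270 = (-204 - 815*(-1/1467)) - 1270 = (-204 + 5/9) - 1270 = -1831/9 - 1270 = -13261/9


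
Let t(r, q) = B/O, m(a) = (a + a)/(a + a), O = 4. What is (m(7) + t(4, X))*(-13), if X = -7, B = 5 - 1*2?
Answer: -91/4 ≈ -22.750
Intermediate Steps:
B = 3 (B = 5 - 2 = 3)
m(a) = 1 (m(a) = (2*a)/((2*a)) = (2*a)*(1/(2*a)) = 1)
t(r, q) = ¾ (t(r, q) = 3/4 = 3*(¼) = ¾)
(m(7) + t(4, X))*(-13) = (1 + ¾)*(-13) = (7/4)*(-13) = -91/4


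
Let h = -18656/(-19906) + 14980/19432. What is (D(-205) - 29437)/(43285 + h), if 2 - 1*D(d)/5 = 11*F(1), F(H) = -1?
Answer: -202883624104/298997828357 ≈ -0.67854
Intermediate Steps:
D(d) = 65 (D(d) = 10 - 55*(-1) = 10 - 5*(-11) = 10 + 55 = 65)
h = 11798487/6907382 (h = -18656*(-1/19906) + 14980*(1/19432) = 9328/9953 + 535/694 = 11798487/6907382 ≈ 1.7081)
(D(-205) - 29437)/(43285 + h) = (65 - 29437)/(43285 + 11798487/6907382) = -29372/298997828357/6907382 = -29372*6907382/298997828357 = -202883624104/298997828357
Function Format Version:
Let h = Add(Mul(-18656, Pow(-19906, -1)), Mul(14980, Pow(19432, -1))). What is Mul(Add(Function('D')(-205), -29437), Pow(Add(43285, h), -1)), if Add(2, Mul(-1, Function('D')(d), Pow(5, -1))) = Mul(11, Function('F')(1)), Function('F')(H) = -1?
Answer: Rational(-202883624104, 298997828357) ≈ -0.67854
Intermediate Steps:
Function('D')(d) = 65 (Function('D')(d) = Add(10, Mul(-5, Mul(11, -1))) = Add(10, Mul(-5, -11)) = Add(10, 55) = 65)
h = Rational(11798487, 6907382) (h = Add(Mul(-18656, Rational(-1, 19906)), Mul(14980, Rational(1, 19432))) = Add(Rational(9328, 9953), Rational(535, 694)) = Rational(11798487, 6907382) ≈ 1.7081)
Mul(Add(Function('D')(-205), -29437), Pow(Add(43285, h), -1)) = Mul(Add(65, -29437), Pow(Add(43285, Rational(11798487, 6907382)), -1)) = Mul(-29372, Pow(Rational(298997828357, 6907382), -1)) = Mul(-29372, Rational(6907382, 298997828357)) = Rational(-202883624104, 298997828357)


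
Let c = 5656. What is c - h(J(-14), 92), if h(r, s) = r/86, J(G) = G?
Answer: 243215/43 ≈ 5656.2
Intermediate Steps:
h(r, s) = r/86 (h(r, s) = r*(1/86) = r/86)
c - h(J(-14), 92) = 5656 - (-14)/86 = 5656 - 1*(-7/43) = 5656 + 7/43 = 243215/43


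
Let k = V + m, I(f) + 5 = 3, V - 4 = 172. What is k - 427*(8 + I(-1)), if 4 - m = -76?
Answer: -2306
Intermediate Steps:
V = 176 (V = 4 + 172 = 176)
m = 80 (m = 4 - 1*(-76) = 4 + 76 = 80)
I(f) = -2 (I(f) = -5 + 3 = -2)
k = 256 (k = 176 + 80 = 256)
k - 427*(8 + I(-1)) = 256 - 427*(8 - 2) = 256 - 427*6 = 256 - 61*42 = 256 - 2562 = -2306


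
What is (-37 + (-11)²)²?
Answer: 7056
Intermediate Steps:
(-37 + (-11)²)² = (-37 + 121)² = 84² = 7056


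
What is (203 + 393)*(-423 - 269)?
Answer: -412432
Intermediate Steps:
(203 + 393)*(-423 - 269) = 596*(-692) = -412432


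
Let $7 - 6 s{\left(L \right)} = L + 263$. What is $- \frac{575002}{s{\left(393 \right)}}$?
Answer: $\frac{3450012}{649} \approx 5315.9$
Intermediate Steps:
$s{\left(L \right)} = - \frac{128}{3} - \frac{L}{6}$ ($s{\left(L \right)} = \frac{7}{6} - \frac{L + 263}{6} = \frac{7}{6} - \frac{263 + L}{6} = \frac{7}{6} - \left(\frac{263}{6} + \frac{L}{6}\right) = - \frac{128}{3} - \frac{L}{6}$)
$- \frac{575002}{s{\left(393 \right)}} = - \frac{575002}{- \frac{128}{3} - \frac{131}{2}} = - \frac{575002}{- \frac{649}{6}} = \left(-575002\right) \left(- \frac{6}{649}\right) = \frac{3450012}{649}$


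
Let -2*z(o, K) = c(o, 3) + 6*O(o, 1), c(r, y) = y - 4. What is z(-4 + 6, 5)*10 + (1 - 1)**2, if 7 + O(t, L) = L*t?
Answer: 155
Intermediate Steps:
O(t, L) = -7 + L*t
c(r, y) = -4 + y
z(o, K) = 43/2 - 3*o (z(o, K) = -((-4 + 3) + 6*(-7 + 1*o))/2 = -(-1 + 6*(-7 + o))/2 = -(-1 + (-42 + 6*o))/2 = -(-43 + 6*o)/2 = 43/2 - 3*o)
z(-4 + 6, 5)*10 + (1 - 1)**2 = (43/2 - 3*(-4 + 6))*10 + (1 - 1)**2 = (43/2 - 3*2)*10 + 0**2 = (43/2 - 6)*10 + 0 = (31/2)*10 + 0 = 155 + 0 = 155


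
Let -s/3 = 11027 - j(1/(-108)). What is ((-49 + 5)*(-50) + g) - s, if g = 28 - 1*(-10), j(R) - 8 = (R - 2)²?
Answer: 137179871/3888 ≈ 35283.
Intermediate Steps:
j(R) = 8 + (-2 + R)² (j(R) = 8 + (R - 2)² = 8 + (-2 + R)²)
g = 38 (g = 28 + 10 = 38)
s = -128478527/3888 (s = -3*(11027 - (8 + (-2 + 1/(-108))²)) = -3*(11027 - (8 + (-2 - 1/108)²)) = -3*(11027 - (8 + (-217/108)²)) = -3*(11027 - (8 + 47089/11664)) = -3*(11027 - 1*140401/11664) = -3*(11027 - 140401/11664) = -3*128478527/11664 = -128478527/3888 ≈ -33045.)
((-49 + 5)*(-50) + g) - s = ((-49 + 5)*(-50) + 38) - 1*(-128478527/3888) = (-44*(-50) + 38) + 128478527/3888 = (2200 + 38) + 128478527/3888 = 2238 + 128478527/3888 = 137179871/3888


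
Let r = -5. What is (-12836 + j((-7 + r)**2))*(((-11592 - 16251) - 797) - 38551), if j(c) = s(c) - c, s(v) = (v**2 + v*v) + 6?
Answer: -1914809118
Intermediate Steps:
s(v) = 6 + 2*v**2 (s(v) = (v**2 + v**2) + 6 = 2*v**2 + 6 = 6 + 2*v**2)
j(c) = 6 - c + 2*c**2 (j(c) = (6 + 2*c**2) - c = 6 - c + 2*c**2)
(-12836 + j((-7 + r)**2))*(((-11592 - 16251) - 797) - 38551) = (-12836 + (6 - (-7 - 5)**2 + 2*((-7 - 5)**2)**2))*(((-11592 - 16251) - 797) - 38551) = (-12836 + (6 - 1*(-12)**2 + 2*((-12)**2)**2))*((-27843 - 797) - 38551) = (-12836 + (6 - 1*144 + 2*144**2))*(-28640 - 38551) = (-12836 + (6 - 144 + 2*20736))*(-67191) = (-12836 + (6 - 144 + 41472))*(-67191) = (-12836 + 41334)*(-67191) = 28498*(-67191) = -1914809118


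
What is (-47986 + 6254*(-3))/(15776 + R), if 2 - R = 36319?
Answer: 1628/501 ≈ 3.2495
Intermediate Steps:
R = -36317 (R = 2 - 1*36319 = 2 - 36319 = -36317)
(-47986 + 6254*(-3))/(15776 + R) = (-47986 + 6254*(-3))/(15776 - 36317) = (-47986 - 18762)/(-20541) = -66748*(-1/20541) = 1628/501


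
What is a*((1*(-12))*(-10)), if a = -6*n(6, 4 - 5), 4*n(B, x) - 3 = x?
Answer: -360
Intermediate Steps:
n(B, x) = ¾ + x/4
a = -3 (a = -6*(¾ + (4 - 5)/4) = -6*(¾ + (¼)*(-1)) = -6*(¾ - ¼) = -6*½ = -3)
a*((1*(-12))*(-10)) = -3*1*(-12)*(-10) = -(-36)*(-10) = -3*120 = -360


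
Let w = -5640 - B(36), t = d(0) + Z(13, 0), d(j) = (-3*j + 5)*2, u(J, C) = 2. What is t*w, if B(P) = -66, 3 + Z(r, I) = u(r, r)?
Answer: -50166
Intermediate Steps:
Z(r, I) = -1 (Z(r, I) = -3 + 2 = -1)
d(j) = 10 - 6*j (d(j) = (5 - 3*j)*2 = 10 - 6*j)
t = 9 (t = (10 - 6*0) - 1 = (10 + 0) - 1 = 10 - 1 = 9)
w = -5574 (w = -5640 - 1*(-66) = -5640 + 66 = -5574)
t*w = 9*(-5574) = -50166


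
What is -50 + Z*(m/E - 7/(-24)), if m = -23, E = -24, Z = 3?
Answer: -185/4 ≈ -46.250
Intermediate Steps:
-50 + Z*(m/E - 7/(-24)) = -50 + 3*(-23/(-24) - 7/(-24)) = -50 + 3*(-23*(-1/24) - 7*(-1/24)) = -50 + 3*(23/24 + 7/24) = -50 + 3*(5/4) = -50 + 15/4 = -185/4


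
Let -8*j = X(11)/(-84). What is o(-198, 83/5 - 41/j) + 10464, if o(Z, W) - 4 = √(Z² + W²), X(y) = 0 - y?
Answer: 10468 + √19348793029/55 ≈ 12997.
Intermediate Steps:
X(y) = -y
j = -11/672 (j = -(-1*11)/(8*(-84)) = -(-11)*(-1)/(8*84) = -⅛*11/84 = -11/672 ≈ -0.016369)
o(Z, W) = 4 + √(W² + Z²) (o(Z, W) = 4 + √(Z² + W²) = 4 + √(W² + Z²))
o(-198, 83/5 - 41/j) + 10464 = (4 + √((83/5 - 41/(-11/672))² + (-198)²)) + 10464 = (4 + √((83*(⅕) - 41*(-672/11))² + 39204)) + 10464 = (4 + √((83/5 + 27552/11)² + 39204)) + 10464 = (4 + √((138673/55)² + 39204)) + 10464 = (4 + √(19230200929/3025 + 39204)) + 10464 = (4 + √(19348793029/3025)) + 10464 = (4 + √19348793029/55) + 10464 = 10468 + √19348793029/55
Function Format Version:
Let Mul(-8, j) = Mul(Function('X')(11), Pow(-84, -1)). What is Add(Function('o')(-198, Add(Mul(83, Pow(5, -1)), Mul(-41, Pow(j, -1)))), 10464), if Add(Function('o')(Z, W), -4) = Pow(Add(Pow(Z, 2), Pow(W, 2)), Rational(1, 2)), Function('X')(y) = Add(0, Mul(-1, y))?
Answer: Add(10468, Mul(Rational(1, 55), Pow(19348793029, Rational(1, 2)))) ≈ 12997.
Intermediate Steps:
Function('X')(y) = Mul(-1, y)
j = Rational(-11, 672) (j = Mul(Rational(-1, 8), Mul(Mul(-1, 11), Pow(-84, -1))) = Mul(Rational(-1, 8), Mul(-11, Rational(-1, 84))) = Mul(Rational(-1, 8), Rational(11, 84)) = Rational(-11, 672) ≈ -0.016369)
Function('o')(Z, W) = Add(4, Pow(Add(Pow(W, 2), Pow(Z, 2)), Rational(1, 2))) (Function('o')(Z, W) = Add(4, Pow(Add(Pow(Z, 2), Pow(W, 2)), Rational(1, 2))) = Add(4, Pow(Add(Pow(W, 2), Pow(Z, 2)), Rational(1, 2))))
Add(Function('o')(-198, Add(Mul(83, Pow(5, -1)), Mul(-41, Pow(j, -1)))), 10464) = Add(Add(4, Pow(Add(Pow(Add(Mul(83, Pow(5, -1)), Mul(-41, Pow(Rational(-11, 672), -1))), 2), Pow(-198, 2)), Rational(1, 2))), 10464) = Add(Add(4, Pow(Add(Pow(Add(Mul(83, Rational(1, 5)), Mul(-41, Rational(-672, 11))), 2), 39204), Rational(1, 2))), 10464) = Add(Add(4, Pow(Add(Pow(Add(Rational(83, 5), Rational(27552, 11)), 2), 39204), Rational(1, 2))), 10464) = Add(Add(4, Pow(Add(Pow(Rational(138673, 55), 2), 39204), Rational(1, 2))), 10464) = Add(Add(4, Pow(Add(Rational(19230200929, 3025), 39204), Rational(1, 2))), 10464) = Add(Add(4, Pow(Rational(19348793029, 3025), Rational(1, 2))), 10464) = Add(Add(4, Mul(Rational(1, 55), Pow(19348793029, Rational(1, 2)))), 10464) = Add(10468, Mul(Rational(1, 55), Pow(19348793029, Rational(1, 2))))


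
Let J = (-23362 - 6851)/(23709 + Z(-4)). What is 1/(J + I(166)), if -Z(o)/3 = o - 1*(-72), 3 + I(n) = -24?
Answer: -7835/221616 ≈ -0.035354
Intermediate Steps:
I(n) = -27 (I(n) = -3 - 24 = -27)
Z(o) = -216 - 3*o (Z(o) = -3*(o - 1*(-72)) = -3*(o + 72) = -3*(72 + o) = -216 - 3*o)
J = -10071/7835 (J = (-23362 - 6851)/(23709 + (-216 - 3*(-4))) = -30213/(23709 + (-216 + 12)) = -30213/(23709 - 204) = -30213/23505 = -30213*1/23505 = -10071/7835 ≈ -1.2854)
1/(J + I(166)) = 1/(-10071/7835 - 27) = 1/(-221616/7835) = -7835/221616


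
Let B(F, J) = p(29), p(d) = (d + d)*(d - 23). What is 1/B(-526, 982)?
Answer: 1/348 ≈ 0.0028736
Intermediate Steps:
p(d) = 2*d*(-23 + d) (p(d) = (2*d)*(-23 + d) = 2*d*(-23 + d))
B(F, J) = 348 (B(F, J) = 2*29*(-23 + 29) = 2*29*6 = 348)
1/B(-526, 982) = 1/348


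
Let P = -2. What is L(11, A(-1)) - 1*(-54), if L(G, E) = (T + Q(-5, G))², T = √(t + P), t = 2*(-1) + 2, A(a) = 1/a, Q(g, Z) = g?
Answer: 77 - 10*I*√2 ≈ 77.0 - 14.142*I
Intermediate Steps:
t = 0 (t = -2 + 2 = 0)
T = I*√2 (T = √(0 - 2) = √(-2) = I*√2 ≈ 1.4142*I)
L(G, E) = (-5 + I*√2)² (L(G, E) = (I*√2 - 5)² = (-5 + I*√2)²)
L(11, A(-1)) - 1*(-54) = (5 - I*√2)² - 1*(-54) = (5 - I*√2)² + 54 = 54 + (5 - I*√2)²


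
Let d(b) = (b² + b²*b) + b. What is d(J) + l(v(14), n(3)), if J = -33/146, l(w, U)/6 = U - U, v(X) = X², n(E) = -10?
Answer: -580371/3112136 ≈ -0.18649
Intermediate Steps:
l(w, U) = 0 (l(w, U) = 6*(U - U) = 6*0 = 0)
J = -33/146 (J = -33*1/146 = -33/146 ≈ -0.22603)
d(b) = b + b² + b³ (d(b) = (b² + b³) + b = b + b² + b³)
d(J) + l(v(14), n(3)) = -33*(1 - 33/146 + (-33/146)²)/146 + 0 = -33*(1 - 33/146 + 1089/21316)/146 + 0 = -33/146*17587/21316 + 0 = -580371/3112136 + 0 = -580371/3112136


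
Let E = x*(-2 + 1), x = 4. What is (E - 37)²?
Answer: 1681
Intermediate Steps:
E = -4 (E = 4*(-2 + 1) = 4*(-1) = -4)
(E - 37)² = (-4 - 37)² = (-41)² = 1681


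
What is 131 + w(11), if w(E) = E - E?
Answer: 131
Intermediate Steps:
w(E) = 0
131 + w(11) = 131 + 0 = 131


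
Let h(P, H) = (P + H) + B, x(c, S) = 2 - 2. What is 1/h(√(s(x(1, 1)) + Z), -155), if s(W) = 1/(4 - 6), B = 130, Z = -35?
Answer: -50/1321 - I*√142/1321 ≈ -0.03785 - 0.0090207*I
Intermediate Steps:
x(c, S) = 0
s(W) = -½ (s(W) = 1/(-2) = -½)
h(P, H) = 130 + H + P (h(P, H) = (P + H) + 130 = (H + P) + 130 = 130 + H + P)
1/h(√(s(x(1, 1)) + Z), -155) = 1/(130 - 155 + √(-½ - 35)) = 1/(130 - 155 + √(-71/2)) = 1/(130 - 155 + I*√142/2) = 1/(-25 + I*√142/2)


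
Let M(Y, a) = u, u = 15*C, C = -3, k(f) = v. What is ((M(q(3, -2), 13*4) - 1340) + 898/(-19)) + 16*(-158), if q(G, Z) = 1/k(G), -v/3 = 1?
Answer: -75245/19 ≈ -3960.3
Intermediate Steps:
v = -3 (v = -3*1 = -3)
k(f) = -3
q(G, Z) = -1/3 (q(G, Z) = 1/(-3) = -1/3)
u = -45 (u = 15*(-3) = -45)
M(Y, a) = -45
((M(q(3, -2), 13*4) - 1340) + 898/(-19)) + 16*(-158) = ((-45 - 1340) + 898/(-19)) + 16*(-158) = (-1385 + 898*(-1/19)) - 2528 = (-1385 - 898/19) - 2528 = -27213/19 - 2528 = -75245/19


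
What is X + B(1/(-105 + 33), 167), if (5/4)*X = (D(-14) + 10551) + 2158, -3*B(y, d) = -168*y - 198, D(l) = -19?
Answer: 91955/9 ≈ 10217.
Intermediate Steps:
B(y, d) = 66 + 56*y (B(y, d) = -(-168*y - 198)/3 = -(-198 - 168*y)/3 = 66 + 56*y)
X = 10152 (X = 4*((-19 + 10551) + 2158)/5 = 4*(10532 + 2158)/5 = (⅘)*12690 = 10152)
X + B(1/(-105 + 33), 167) = 10152 + (66 + 56/(-105 + 33)) = 10152 + (66 + 56/(-72)) = 10152 + (66 + 56*(-1/72)) = 10152 + (66 - 7/9) = 10152 + 587/9 = 91955/9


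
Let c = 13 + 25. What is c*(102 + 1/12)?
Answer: 23275/6 ≈ 3879.2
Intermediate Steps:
c = 38
c*(102 + 1/12) = 38*(102 + 1/12) = 38*(1225/12) = 23275/6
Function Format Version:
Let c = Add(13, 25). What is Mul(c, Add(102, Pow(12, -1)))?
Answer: Rational(23275, 6) ≈ 3879.2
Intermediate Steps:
c = 38
Mul(c, Add(102, Pow(12, -1))) = Mul(38, Add(102, Pow(12, -1))) = Mul(38, Add(102, Rational(1, 12))) = Mul(38, Rational(1225, 12)) = Rational(23275, 6)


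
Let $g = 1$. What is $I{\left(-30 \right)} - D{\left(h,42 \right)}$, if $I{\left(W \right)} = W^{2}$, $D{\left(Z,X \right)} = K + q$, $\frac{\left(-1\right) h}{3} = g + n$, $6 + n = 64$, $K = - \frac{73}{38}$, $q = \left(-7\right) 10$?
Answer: $\frac{36933}{38} \approx 971.92$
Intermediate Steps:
$q = -70$
$K = - \frac{73}{38}$ ($K = \left(-73\right) \frac{1}{38} = - \frac{73}{38} \approx -1.9211$)
$n = 58$ ($n = -6 + 64 = 58$)
$h = -177$ ($h = - 3 \left(1 + 58\right) = \left(-3\right) 59 = -177$)
$D{\left(Z,X \right)} = - \frac{2733}{38}$ ($D{\left(Z,X \right)} = - \frac{73}{38} - 70 = - \frac{2733}{38}$)
$I{\left(-30 \right)} - D{\left(h,42 \right)} = \left(-30\right)^{2} - - \frac{2733}{38} = 900 + \frac{2733}{38} = \frac{36933}{38}$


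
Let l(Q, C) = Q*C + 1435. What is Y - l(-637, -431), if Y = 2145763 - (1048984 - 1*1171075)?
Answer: 1991872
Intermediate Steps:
l(Q, C) = 1435 + C*Q (l(Q, C) = C*Q + 1435 = 1435 + C*Q)
Y = 2267854 (Y = 2145763 - (1048984 - 1171075) = 2145763 - 1*(-122091) = 2145763 + 122091 = 2267854)
Y - l(-637, -431) = 2267854 - (1435 - 431*(-637)) = 2267854 - (1435 + 274547) = 2267854 - 1*275982 = 2267854 - 275982 = 1991872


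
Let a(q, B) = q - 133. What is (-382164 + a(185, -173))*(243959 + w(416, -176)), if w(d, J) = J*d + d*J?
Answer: -37266237024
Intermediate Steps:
a(q, B) = -133 + q
w(d, J) = 2*J*d (w(d, J) = J*d + J*d = 2*J*d)
(-382164 + a(185, -173))*(243959 + w(416, -176)) = (-382164 + (-133 + 185))*(243959 + 2*(-176)*416) = (-382164 + 52)*(243959 - 146432) = -382112*97527 = -37266237024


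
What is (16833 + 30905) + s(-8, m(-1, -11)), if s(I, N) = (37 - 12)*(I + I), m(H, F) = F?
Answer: 47338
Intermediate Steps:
s(I, N) = 50*I (s(I, N) = 25*(2*I) = 50*I)
(16833 + 30905) + s(-8, m(-1, -11)) = (16833 + 30905) + 50*(-8) = 47738 - 400 = 47338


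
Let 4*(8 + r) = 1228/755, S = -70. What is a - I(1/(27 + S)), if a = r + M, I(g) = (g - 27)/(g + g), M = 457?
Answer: -99353/755 ≈ -131.59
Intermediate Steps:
r = -5733/755 (r = -8 + (1228/755)/4 = -8 + (1228*(1/755))/4 = -8 + (¼)*(1228/755) = -8 + 307/755 = -5733/755 ≈ -7.5934)
I(g) = (-27 + g)/(2*g) (I(g) = (-27 + g)/((2*g)) = (-27 + g)*(1/(2*g)) = (-27 + g)/(2*g))
a = 339302/755 (a = -5733/755 + 457 = 339302/755 ≈ 449.41)
a - I(1/(27 + S)) = 339302/755 - (-27 + 1/(27 - 70))/(2*(1/(27 - 70))) = 339302/755 - (-27 + 1/(-43))/(2*(1/(-43))) = 339302/755 - (-27 - 1/43)/(2*(-1/43)) = 339302/755 - (-43)*(-1162)/(2*43) = 339302/755 - 1*581 = 339302/755 - 581 = -99353/755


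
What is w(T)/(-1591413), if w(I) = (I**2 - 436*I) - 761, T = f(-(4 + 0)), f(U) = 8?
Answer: 1395/530471 ≈ 0.0026297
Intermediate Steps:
T = 8
w(I) = -761 + I**2 - 436*I
w(T)/(-1591413) = (-761 + 8**2 - 436*8)/(-1591413) = (-761 + 64 - 3488)*(-1/1591413) = -4185*(-1/1591413) = 1395/530471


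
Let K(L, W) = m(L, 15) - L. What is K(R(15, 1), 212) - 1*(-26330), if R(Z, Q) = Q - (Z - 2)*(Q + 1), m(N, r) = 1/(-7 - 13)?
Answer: 527099/20 ≈ 26355.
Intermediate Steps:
m(N, r) = -1/20 (m(N, r) = 1/(-20) = -1/20)
R(Z, Q) = Q - (1 + Q)*(-2 + Z) (R(Z, Q) = Q - (-2 + Z)*(1 + Q) = Q - (1 + Q)*(-2 + Z))
K(L, W) = -1/20 - L
K(R(15, 1), 212) - 1*(-26330) = (-1/20 - (2 - 1*15 + 3*1 - 1*1*15)) - 1*(-26330) = (-1/20 - (2 - 15 + 3 - 15)) + 26330 = (-1/20 - 1*(-25)) + 26330 = (-1/20 + 25) + 26330 = 499/20 + 26330 = 527099/20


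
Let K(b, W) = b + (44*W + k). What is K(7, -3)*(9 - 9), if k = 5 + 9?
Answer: 0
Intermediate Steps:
k = 14
K(b, W) = 14 + b + 44*W (K(b, W) = b + (44*W + 14) = b + (14 + 44*W) = 14 + b + 44*W)
K(7, -3)*(9 - 9) = (14 + 7 + 44*(-3))*(9 - 9) = (14 + 7 - 132)*0 = -111*0 = 0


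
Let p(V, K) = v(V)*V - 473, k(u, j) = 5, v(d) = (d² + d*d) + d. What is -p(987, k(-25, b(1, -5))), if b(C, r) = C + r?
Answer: -1923983302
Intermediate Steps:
v(d) = d + 2*d² (v(d) = (d² + d²) + d = 2*d² + d = d + 2*d²)
p(V, K) = -473 + V²*(1 + 2*V) (p(V, K) = (V*(1 + 2*V))*V - 473 = V²*(1 + 2*V) - 473 = -473 + V²*(1 + 2*V))
-p(987, k(-25, b(1, -5))) = -(-473 + 987²*(1 + 2*987)) = -(-473 + 974169*(1 + 1974)) = -(-473 + 974169*1975) = -(-473 + 1923983775) = -1*1923983302 = -1923983302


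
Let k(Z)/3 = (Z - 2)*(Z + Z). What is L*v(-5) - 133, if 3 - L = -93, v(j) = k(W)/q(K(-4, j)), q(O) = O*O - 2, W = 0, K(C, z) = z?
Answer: -133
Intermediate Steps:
k(Z) = 6*Z*(-2 + Z) (k(Z) = 3*((Z - 2)*(Z + Z)) = 3*((-2 + Z)*(2*Z)) = 3*(2*Z*(-2 + Z)) = 6*Z*(-2 + Z))
q(O) = -2 + O² (q(O) = O² - 2 = -2 + O²)
v(j) = 0 (v(j) = (6*0*(-2 + 0))/(-2 + j²) = (6*0*(-2))/(-2 + j²) = 0/(-2 + j²) = 0)
L = 96 (L = 3 - 1*(-93) = 3 + 93 = 96)
L*v(-5) - 133 = 96*0 - 133 = 0 - 133 = -133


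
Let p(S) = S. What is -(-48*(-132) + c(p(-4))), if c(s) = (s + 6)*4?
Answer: -6344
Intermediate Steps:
c(s) = 24 + 4*s (c(s) = (6 + s)*4 = 24 + 4*s)
-(-48*(-132) + c(p(-4))) = -(-48*(-132) + (24 + 4*(-4))) = -(6336 + (24 - 16)) = -(6336 + 8) = -1*6344 = -6344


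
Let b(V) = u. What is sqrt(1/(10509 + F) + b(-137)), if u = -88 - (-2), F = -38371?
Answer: 3*I*sqrt(7417895294)/27862 ≈ 9.2736*I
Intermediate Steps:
u = -86 (u = -88 - 1*(-2) = -88 + 2 = -86)
b(V) = -86
sqrt(1/(10509 + F) + b(-137)) = sqrt(1/(10509 - 38371) - 86) = sqrt(1/(-27862) - 86) = sqrt(-1/27862 - 86) = sqrt(-2396133/27862) = 3*I*sqrt(7417895294)/27862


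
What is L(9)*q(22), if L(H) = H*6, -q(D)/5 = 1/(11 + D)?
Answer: -90/11 ≈ -8.1818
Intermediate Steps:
q(D) = -5/(11 + D)
L(H) = 6*H
L(9)*q(22) = (6*9)*(-5/(11 + 22)) = 54*(-5/33) = -90/11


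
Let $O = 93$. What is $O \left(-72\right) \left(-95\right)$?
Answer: $636120$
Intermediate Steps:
$O \left(-72\right) \left(-95\right) = 93 \left(-72\right) \left(-95\right) = \left(-6696\right) \left(-95\right) = 636120$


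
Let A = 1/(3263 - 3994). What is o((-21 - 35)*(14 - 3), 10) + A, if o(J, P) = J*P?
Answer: -4502961/731 ≈ -6160.0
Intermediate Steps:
A = -1/731 (A = 1/(-731) = -1/731 ≈ -0.0013680)
o((-21 - 35)*(14 - 3), 10) + A = ((-21 - 35)*(14 - 3))*10 - 1/731 = -56*11*10 - 1/731 = -616*10 - 1/731 = -6160 - 1/731 = -4502961/731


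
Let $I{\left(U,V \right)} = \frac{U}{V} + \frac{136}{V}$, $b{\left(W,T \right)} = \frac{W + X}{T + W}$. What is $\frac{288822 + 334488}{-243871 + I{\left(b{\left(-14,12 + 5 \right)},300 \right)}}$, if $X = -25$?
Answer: $- \frac{62331000}{24387059} \approx -2.5559$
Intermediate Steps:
$b{\left(W,T \right)} = \frac{-25 + W}{T + W}$ ($b{\left(W,T \right)} = \frac{W - 25}{T + W} = \frac{-25 + W}{T + W}$)
$I{\left(U,V \right)} = \frac{136}{V} + \frac{U}{V}$
$\frac{288822 + 334488}{-243871 + I{\left(b{\left(-14,12 + 5 \right)},300 \right)}} = \frac{288822 + 334488}{-243871 + \frac{136 + \frac{-25 - 14}{\left(12 + 5\right) - 14}}{300}} = \frac{623310}{-243871 + \frac{136 + \frac{1}{17 - 14} \left(-39\right)}{300}} = \frac{623310}{-243871 + \frac{136 + \frac{1}{3} \left(-39\right)}{300}} = \frac{623310}{-243871 + \frac{136 - 13}{300}} = \frac{623310}{-243871 + \frac{1}{300} \cdot 123} = \frac{623310}{-243871 + \frac{41}{100}} = \frac{623310}{- \frac{24387059}{100}} = 623310 \left(- \frac{100}{24387059}\right) = - \frac{62331000}{24387059}$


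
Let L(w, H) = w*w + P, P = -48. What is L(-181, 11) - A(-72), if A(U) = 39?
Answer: 32674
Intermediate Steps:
L(w, H) = -48 + w**2 (L(w, H) = w*w - 48 = w**2 - 48 = -48 + w**2)
L(-181, 11) - A(-72) = (-48 + (-181)**2) - 1*39 = (-48 + 32761) - 39 = 32713 - 39 = 32674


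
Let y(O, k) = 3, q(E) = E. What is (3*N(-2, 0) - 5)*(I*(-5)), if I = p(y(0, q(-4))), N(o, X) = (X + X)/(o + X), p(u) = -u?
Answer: -75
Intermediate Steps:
N(o, X) = 2*X/(X + o) (N(o, X) = (2*X)/(X + o) = 2*X/(X + o))
I = -3 (I = -1*3 = -3)
(3*N(-2, 0) - 5)*(I*(-5)) = (3*(2*0/(0 - 2)) - 5)*(-3*(-5)) = (3*(2*0/(-2)) - 5)*15 = (3*(2*0*(-1/2)) - 5)*15 = (3*0 - 5)*15 = (0 - 5)*15 = -5*15 = -75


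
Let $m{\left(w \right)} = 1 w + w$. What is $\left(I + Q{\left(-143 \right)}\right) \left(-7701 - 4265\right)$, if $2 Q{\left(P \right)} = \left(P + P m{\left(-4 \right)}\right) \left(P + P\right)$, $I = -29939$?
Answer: $2071099212$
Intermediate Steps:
$m{\left(w \right)} = 2 w$ ($m{\left(w \right)} = w + w = 2 w$)
$Q{\left(P \right)} = - 7 P^{2}$ ($Q{\left(P \right)} = \frac{\left(P + P 2 \left(-4\right)\right) \left(P + P\right)}{2} = \frac{\left(P + P \left(-8\right)\right) 2 P}{2} = \frac{\left(P - 8 P\right) 2 P}{2} = \frac{- 7 P 2 P}{2} = \frac{\left(-14\right) P^{2}}{2} = - 7 P^{2}$)
$\left(I + Q{\left(-143 \right)}\right) \left(-7701 - 4265\right) = \left(-29939 - 7 \left(-143\right)^{2}\right) \left(-7701 - 4265\right) = \left(-29939 - 143143\right) \left(-11966\right) = \left(-173082\right) \left(-11966\right) = 2071099212$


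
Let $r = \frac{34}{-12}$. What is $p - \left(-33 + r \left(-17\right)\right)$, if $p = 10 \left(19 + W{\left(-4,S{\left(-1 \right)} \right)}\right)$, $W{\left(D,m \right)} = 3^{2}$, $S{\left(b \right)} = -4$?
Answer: $\frac{1589}{6} \approx 264.83$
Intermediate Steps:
$r = - \frac{17}{6}$ ($r = 34 \left(- \frac{1}{12}\right) = - \frac{17}{6} \approx -2.8333$)
$W{\left(D,m \right)} = 9$
$p = 280$ ($p = 10 \left(19 + 9\right) = 10 \cdot 28 = 280$)
$p - \left(-33 + r \left(-17\right)\right) = 280 - \left(-33 - - \frac{289}{6}\right) = 280 - \left(-33 + \frac{289}{6}\right) = 280 - \frac{91}{6} = \frac{1589}{6}$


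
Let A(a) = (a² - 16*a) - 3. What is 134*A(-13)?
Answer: 50116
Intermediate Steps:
A(a) = -3 + a² - 16*a
134*A(-13) = 134*(-3 + (-13)² - 16*(-13)) = 134*(-3 + 169 + 208) = 134*374 = 50116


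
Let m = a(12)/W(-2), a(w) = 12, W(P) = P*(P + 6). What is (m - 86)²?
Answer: 30625/4 ≈ 7656.3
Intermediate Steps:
W(P) = P*(6 + P)
m = -3/2 (m = 12/((-2*(6 - 2))) = 12/((-2*4)) = 12/(-8) = 12*(-⅛) = -3/2 ≈ -1.5000)
(m - 86)² = (-3/2 - 86)² = (-175/2)² = 30625/4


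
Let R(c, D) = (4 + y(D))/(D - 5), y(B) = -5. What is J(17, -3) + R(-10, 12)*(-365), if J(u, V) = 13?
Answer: 456/7 ≈ 65.143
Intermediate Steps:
R(c, D) = -1/(-5 + D) (R(c, D) = (4 - 5)/(D - 5) = -1/(-5 + D))
J(17, -3) + R(-10, 12)*(-365) = 13 - 1/(-5 + 12)*(-365) = 13 - 1/7*(-365) = 13 + 365/7 = 456/7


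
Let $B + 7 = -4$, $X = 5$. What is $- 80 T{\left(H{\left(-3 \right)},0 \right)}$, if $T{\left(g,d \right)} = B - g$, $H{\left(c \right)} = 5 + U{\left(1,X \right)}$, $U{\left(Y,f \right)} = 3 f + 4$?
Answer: $2800$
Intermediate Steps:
$B = -11$ ($B = -7 - 4 = -11$)
$U{\left(Y,f \right)} = 4 + 3 f$
$H{\left(c \right)} = 24$ ($H{\left(c \right)} = 5 + \left(4 + 3 \cdot 5\right) = 5 + \left(4 + 15\right) = 5 + 19 = 24$)
$T{\left(g,d \right)} = -11 - g$
$- 80 T{\left(H{\left(-3 \right)},0 \right)} = - 80 \left(-11 - 24\right) = \left(-80\right) \left(-35\right) = 2800$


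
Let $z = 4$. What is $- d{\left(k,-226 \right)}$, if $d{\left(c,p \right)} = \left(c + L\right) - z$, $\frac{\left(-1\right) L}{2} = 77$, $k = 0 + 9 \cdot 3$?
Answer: $131$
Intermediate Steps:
$k = 27$ ($k = 0 + 27 = 27$)
$L = -154$ ($L = \left(-2\right) 77 = -154$)
$d{\left(c,p \right)} = -158 + c$ ($d{\left(c,p \right)} = \left(c - 154\right) - 4 = \left(-154 + c\right) - 4 = -158 + c$)
$- d{\left(k,-226 \right)} = - (-158 + 27) = \left(-1\right) \left(-131\right) = 131$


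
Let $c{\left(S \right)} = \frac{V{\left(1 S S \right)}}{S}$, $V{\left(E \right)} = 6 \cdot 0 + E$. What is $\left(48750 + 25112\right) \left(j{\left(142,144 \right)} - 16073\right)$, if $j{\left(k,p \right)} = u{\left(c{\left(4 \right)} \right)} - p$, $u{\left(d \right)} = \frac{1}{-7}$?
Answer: $- \frac{8384814240}{7} \approx -1.1978 \cdot 10^{9}$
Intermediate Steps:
$V{\left(E \right)} = E$ ($V{\left(E \right)} = 0 + E = E$)
$c{\left(S \right)} = S$ ($c{\left(S \right)} = \frac{1 S S}{S} = \frac{S S}{S} = \frac{S^{2}}{S} = S$)
$u{\left(d \right)} = - \frac{1}{7}$
$j{\left(k,p \right)} = - \frac{1}{7} - p$
$\left(48750 + 25112\right) \left(j{\left(142,144 \right)} - 16073\right) = \left(48750 + 25112\right) \left(\left(- \frac{1}{7} - 144\right) - 16073\right) = 73862 \left(\left(- \frac{1}{7} - 144\right) - 16073\right) = 73862 \left(- \frac{1009}{7} - 16073\right) = 73862 \left(- \frac{113520}{7}\right) = - \frac{8384814240}{7}$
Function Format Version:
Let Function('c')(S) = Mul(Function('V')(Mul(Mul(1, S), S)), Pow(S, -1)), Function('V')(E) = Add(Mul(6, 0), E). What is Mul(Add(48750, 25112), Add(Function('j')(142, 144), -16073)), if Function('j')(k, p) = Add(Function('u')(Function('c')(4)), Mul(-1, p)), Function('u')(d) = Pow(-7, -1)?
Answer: Rational(-8384814240, 7) ≈ -1.1978e+9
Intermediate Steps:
Function('V')(E) = E (Function('V')(E) = Add(0, E) = E)
Function('c')(S) = S (Function('c')(S) = Mul(Mul(Mul(1, S), S), Pow(S, -1)) = Mul(Mul(S, S), Pow(S, -1)) = Mul(Pow(S, 2), Pow(S, -1)) = S)
Function('u')(d) = Rational(-1, 7)
Function('j')(k, p) = Add(Rational(-1, 7), Mul(-1, p))
Mul(Add(48750, 25112), Add(Function('j')(142, 144), -16073)) = Mul(Add(48750, 25112), Add(Add(Rational(-1, 7), Mul(-1, 144)), -16073)) = Mul(73862, Add(Add(Rational(-1, 7), -144), -16073)) = Mul(73862, Add(Rational(-1009, 7), -16073)) = Mul(73862, Rational(-113520, 7)) = Rational(-8384814240, 7)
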